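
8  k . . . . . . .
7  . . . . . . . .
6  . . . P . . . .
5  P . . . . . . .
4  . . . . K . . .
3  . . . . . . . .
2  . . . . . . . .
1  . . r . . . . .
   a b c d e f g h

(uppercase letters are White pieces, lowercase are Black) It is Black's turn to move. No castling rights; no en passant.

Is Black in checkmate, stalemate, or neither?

neither

Black to move; black king on a8.
In check: no.
Legal moves for Black: Kb8, Kb7, Ka7, Rc8, Rc7, Rc6, Rc5, Rc4+, Rc3, Rc2, Rh1, Rg1, Rf1, Re1+, Rd1, Rb1, Ra1.
Black has 17 legal moves and is not in check → neither.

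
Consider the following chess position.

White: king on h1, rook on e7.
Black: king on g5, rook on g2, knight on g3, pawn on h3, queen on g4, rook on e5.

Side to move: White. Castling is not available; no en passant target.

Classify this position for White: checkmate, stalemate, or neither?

checkmate

White to move; white king on h1.
In check: yes, from the black knight on g3.
King squares — g1: attacked by Rg2; g2: attacked by Ph3; h2: attacked by Rg2.
Legal moves for White: none.
In check with no legal moves → checkmate.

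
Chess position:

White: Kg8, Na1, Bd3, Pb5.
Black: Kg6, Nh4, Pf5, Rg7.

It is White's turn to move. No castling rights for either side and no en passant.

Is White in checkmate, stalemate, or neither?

White to move; white king on g8.
In check: yes, from the black rook on g7.
Legal moves for White: Kh8, Kf8.
White is in check but has 2 legal moves → neither.

neither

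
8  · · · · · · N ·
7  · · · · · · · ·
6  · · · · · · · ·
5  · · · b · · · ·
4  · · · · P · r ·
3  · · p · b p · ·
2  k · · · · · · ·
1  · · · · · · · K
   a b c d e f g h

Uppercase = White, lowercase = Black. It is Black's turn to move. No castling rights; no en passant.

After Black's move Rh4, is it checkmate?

yes

After Rh4: white king on h1; in check: yes, from the black rook on h4.
King squares — g1: attacked by Be3; g2: attacked by Pf3; h2: attacked by Rh4.
White has no legal moves → checkmate.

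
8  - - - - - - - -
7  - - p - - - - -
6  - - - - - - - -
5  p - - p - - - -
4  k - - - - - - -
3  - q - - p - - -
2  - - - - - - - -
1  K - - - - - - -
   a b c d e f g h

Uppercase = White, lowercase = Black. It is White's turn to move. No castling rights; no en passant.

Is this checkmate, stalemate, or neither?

White to move; white king on a1.
In check: no.
King squares — b1: attacked by Qb3; a2: attacked by Qb3; b2: attacked by Qb3.
Legal moves for White: none.
Not in check and no legal moves → stalemate.

stalemate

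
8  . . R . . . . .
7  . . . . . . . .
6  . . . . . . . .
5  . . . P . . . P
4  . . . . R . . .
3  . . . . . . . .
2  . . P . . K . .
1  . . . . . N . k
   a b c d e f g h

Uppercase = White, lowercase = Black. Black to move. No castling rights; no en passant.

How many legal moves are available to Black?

Black to move; king on h1.
In check: no.
Legal moves: none.
Count: 0.

0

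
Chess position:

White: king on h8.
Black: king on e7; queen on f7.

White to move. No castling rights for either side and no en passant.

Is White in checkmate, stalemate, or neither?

White to move; white king on h8.
In check: no.
King squares — g7: attacked by Qf7; h7: attacked by Qf7; g8: attacked by Qf7.
Legal moves for White: none.
Not in check and no legal moves → stalemate.

stalemate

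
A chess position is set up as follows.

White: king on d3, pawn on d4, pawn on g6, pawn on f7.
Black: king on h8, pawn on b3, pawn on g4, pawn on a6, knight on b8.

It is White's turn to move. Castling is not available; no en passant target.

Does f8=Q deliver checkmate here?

After f8=Q: black king on h8; in check: yes, from the white queen on f8.
King squares — g7: attacked by Qf8; h7: attacked by Pg6; g8: attacked by Qf8.
Black has no legal moves → checkmate.

yes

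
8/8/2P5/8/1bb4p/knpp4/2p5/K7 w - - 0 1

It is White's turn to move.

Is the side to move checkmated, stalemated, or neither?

checkmate

White to move; white king on a1.
In check: yes, from the black knight on b3.
King squares — b1: attacked by Pc2; a2: attacked by Ka3; b2: attacked by Ka3.
Legal moves for White: none.
In check with no legal moves → checkmate.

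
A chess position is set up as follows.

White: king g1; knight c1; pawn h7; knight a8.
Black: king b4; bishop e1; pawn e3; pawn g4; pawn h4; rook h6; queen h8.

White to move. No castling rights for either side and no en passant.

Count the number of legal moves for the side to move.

White to move; king on g1.
In check: no.
Legal moves: Nc7, Nb6, Kh2, Kg2, Kh1, Kf1, Nd3+, Nb3, Ne2, Na2+.
Count: 10.

10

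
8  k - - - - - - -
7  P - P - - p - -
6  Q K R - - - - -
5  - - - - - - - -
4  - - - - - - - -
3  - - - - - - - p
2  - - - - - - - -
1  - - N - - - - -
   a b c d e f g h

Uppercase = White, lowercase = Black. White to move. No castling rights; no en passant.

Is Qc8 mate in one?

After Qc8: black king on a8; in check: yes, from the white queen on c8.
King squares — a7: attacked by Kb6; b7: attacked by Kb6; b8: attacked by Pa7.
Black has no legal moves → checkmate.

yes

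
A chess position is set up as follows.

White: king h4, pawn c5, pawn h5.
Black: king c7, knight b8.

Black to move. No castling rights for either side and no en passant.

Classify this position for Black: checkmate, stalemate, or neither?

Black to move; black king on c7.
In check: no.
Legal moves for Black: Nd7, Nc6, Na6, Kd8, Kc8, Kd7, Kb7, Kc6.
Black has 8 legal moves and is not in check → neither.

neither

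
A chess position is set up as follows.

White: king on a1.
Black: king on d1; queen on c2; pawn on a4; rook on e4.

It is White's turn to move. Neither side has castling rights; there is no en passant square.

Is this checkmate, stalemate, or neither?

White to move; white king on a1.
In check: no.
King squares — b1: attacked by Qc2; a2: attacked by Qc2; b2: attacked by Qc2.
Legal moves for White: none.
Not in check and no legal moves → stalemate.

stalemate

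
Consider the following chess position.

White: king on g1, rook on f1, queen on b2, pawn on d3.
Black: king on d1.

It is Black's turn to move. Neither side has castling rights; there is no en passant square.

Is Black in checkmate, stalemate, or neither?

Black to move; black king on d1.
In check: yes, from the white rook on f1.
King squares — c1: attacked by Rf1; e1: attacked by Rf1; c2: attacked by Qb2; d2: attacked by Qb2; e2: attacked by Qb2.
Legal moves for Black: none.
In check with no legal moves → checkmate.

checkmate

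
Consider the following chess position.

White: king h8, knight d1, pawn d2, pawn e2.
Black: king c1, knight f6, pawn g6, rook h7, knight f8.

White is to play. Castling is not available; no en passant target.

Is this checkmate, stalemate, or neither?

checkmate

White to move; white king on h8.
In check: yes, from the black rook on h7.
King squares — g7: attacked by Rh7; h7: attacked by Nf6; g8: attacked by Nf6.
Legal moves for White: none.
In check with no legal moves → checkmate.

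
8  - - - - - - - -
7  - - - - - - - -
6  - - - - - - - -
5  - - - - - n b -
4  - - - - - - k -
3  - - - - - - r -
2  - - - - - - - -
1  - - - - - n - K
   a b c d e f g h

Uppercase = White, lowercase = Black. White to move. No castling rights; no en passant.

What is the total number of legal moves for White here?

White to move; king on h1.
In check: no.
Legal moves: none.
Count: 0.

0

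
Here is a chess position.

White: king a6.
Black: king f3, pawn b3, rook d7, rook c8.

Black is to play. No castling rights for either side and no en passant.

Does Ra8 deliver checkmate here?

no

After Ra8: white king on a6; in check: yes, from the black rook on a8.
White has 2 legal replies: Kb6, Kb5.
In check but a legal move exists → not checkmate.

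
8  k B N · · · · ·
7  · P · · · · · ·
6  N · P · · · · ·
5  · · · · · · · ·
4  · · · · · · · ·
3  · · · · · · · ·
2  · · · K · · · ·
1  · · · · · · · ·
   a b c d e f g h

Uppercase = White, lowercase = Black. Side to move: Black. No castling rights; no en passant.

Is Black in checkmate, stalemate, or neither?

checkmate

Black to move; black king on a8.
In check: yes, from the white pawn on b7.
King squares — a7: attacked by Bb8; b7: attacked by Pc6; b8: attacked by Na6.
Legal moves for Black: none.
In check with no legal moves → checkmate.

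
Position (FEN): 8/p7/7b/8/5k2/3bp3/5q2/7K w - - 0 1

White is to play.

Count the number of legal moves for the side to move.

White to move; king on h1.
In check: no.
Legal moves: none.
Count: 0.

0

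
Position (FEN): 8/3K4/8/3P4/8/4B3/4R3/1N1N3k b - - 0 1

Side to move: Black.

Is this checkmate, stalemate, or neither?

Black to move; black king on h1.
In check: no.
King squares — g1: attacked by Be3; g2: attacked by Re2; h2: attacked by Re2.
Legal moves for Black: none.
Not in check and no legal moves → stalemate.

stalemate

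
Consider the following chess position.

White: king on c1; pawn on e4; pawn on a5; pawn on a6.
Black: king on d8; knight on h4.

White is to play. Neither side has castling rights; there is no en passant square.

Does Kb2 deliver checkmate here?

no

After Kb2: black king on d8; in check: no.
Black is not in check, so this cannot be checkmate.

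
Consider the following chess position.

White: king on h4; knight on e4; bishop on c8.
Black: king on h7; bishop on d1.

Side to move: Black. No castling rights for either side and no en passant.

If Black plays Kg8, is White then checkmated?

After Kg8: white king on h4; in check: no.
White is not in check, so this cannot be checkmate.

no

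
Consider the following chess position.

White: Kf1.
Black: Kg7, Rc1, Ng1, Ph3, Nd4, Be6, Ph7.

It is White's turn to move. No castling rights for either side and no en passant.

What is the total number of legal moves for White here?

1

White to move; king on f1.
In check: yes, from the black rook on c1.
Legal moves: Kf2.
Count: 1.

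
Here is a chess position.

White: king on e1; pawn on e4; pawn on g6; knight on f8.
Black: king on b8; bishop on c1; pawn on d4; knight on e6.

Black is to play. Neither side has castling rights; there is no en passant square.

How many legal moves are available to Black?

Black to move; king on b8.
In check: no.
Legal moves: Kc8, Ka8, Kc7, Kb7, Ka7, Nxf8, Nd8, Ng7, Nc7, Ng5, Nc5, Nf4, Bh6, Bg5, Bf4, Be3, Ba3, Bd2+, Bb2, d3.
Count: 20.

20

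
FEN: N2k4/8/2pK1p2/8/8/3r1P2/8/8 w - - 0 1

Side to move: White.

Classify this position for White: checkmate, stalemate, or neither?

neither

White to move; white king on d6.
In check: yes, from the black rook on d3.
Legal moves for White: Ke6, Kxc6, Kc5.
White is in check but has 3 legal moves → neither.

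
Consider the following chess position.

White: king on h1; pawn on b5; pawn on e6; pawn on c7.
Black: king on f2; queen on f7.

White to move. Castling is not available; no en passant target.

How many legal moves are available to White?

8

White to move; king on h1.
In check: no.
Legal moves: Kh2, exf7, c8=Q, c8=R, c8=B, c8=N, e7, b6.
Count: 8.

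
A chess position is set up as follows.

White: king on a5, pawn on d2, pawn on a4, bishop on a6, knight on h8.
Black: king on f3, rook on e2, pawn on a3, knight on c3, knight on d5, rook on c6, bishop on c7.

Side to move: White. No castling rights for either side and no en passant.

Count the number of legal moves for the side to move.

0

White to move; king on a5.
In check: yes, from the black bishop on c7.
Legal moves: none.
Count: 0.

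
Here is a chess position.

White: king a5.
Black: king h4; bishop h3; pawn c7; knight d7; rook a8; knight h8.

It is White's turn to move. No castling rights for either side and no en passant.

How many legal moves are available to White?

White to move; king on a5.
In check: yes, from the black rook on a8.
Legal moves: Kb5, Kb4.
Count: 2.

2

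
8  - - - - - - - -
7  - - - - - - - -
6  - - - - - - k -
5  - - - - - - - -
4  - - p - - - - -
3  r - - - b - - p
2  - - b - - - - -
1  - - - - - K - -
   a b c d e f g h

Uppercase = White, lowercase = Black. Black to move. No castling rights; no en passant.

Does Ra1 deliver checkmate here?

no

After Ra1: white king on f1; in check: yes, from the black rook on a1.
White has 1 legal reply: Ke2.
In check but a legal move exists → not checkmate.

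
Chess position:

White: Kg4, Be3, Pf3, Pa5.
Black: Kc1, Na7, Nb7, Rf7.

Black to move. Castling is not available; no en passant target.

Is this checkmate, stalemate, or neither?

neither

Black to move; black king on c1.
In check: yes, from the white bishop on e3.
Legal moves for Black: Kc2, Kb2, Kd1, Kb1.
Black is in check but has 4 legal moves → neither.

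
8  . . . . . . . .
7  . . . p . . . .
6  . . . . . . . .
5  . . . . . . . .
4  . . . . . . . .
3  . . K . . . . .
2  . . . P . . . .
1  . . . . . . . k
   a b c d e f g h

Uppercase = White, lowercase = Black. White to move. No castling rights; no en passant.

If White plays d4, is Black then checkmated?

no

After d4: black king on h1; in check: no.
Black is not in check, so this cannot be checkmate.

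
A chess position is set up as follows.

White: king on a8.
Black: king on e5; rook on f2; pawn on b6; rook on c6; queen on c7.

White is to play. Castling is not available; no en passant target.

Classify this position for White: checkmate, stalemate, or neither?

White to move; white king on a8.
In check: no.
King squares — a7: attacked by Qc7; b7: attacked by Qc7; b8: attacked by Qc7.
Legal moves for White: none.
Not in check and no legal moves → stalemate.

stalemate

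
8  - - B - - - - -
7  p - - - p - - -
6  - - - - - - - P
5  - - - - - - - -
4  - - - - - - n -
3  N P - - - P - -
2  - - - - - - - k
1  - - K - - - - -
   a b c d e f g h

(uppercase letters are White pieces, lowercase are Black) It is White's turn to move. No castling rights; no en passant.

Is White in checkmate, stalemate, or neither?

neither

White to move; white king on c1.
In check: no.
Legal moves for White include: Bd7, Bb7, Be6, Ba6, Bf5, Bxg4, Nb5, Nc4, Nc2, Nb1, Kd2, Kc2, Kb2, Kd1, Kb1, fxg4, h7, f4, ... (list truncated; more exist).
White has legal moves and is not in check → neither.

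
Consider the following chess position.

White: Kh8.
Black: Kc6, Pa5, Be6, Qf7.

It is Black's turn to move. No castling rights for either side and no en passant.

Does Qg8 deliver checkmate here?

yes

After Qg8: white king on h8; in check: yes, from the black queen on g8.
King squares — g7: attacked by Qg8; h7: attacked by Qg8; g8: attacked by Be6.
White has no legal moves → checkmate.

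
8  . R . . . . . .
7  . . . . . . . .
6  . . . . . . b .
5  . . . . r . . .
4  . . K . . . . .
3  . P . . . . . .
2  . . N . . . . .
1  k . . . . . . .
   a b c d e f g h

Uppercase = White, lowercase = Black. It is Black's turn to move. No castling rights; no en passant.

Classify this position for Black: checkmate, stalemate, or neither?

Black to move; black king on a1.
In check: yes, from the white knight on c2.
King squares — b1: available; a2: available; b2: available.
Legal moves for Black: Kb2, Ka2, Kb1, Bxc2.
Black is in check but has 4 legal moves → neither.

neither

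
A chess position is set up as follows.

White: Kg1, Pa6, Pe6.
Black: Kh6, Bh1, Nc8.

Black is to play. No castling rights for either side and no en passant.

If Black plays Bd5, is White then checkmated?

no

After Bd5: white king on g1; in check: no.
White is not in check, so this cannot be checkmate.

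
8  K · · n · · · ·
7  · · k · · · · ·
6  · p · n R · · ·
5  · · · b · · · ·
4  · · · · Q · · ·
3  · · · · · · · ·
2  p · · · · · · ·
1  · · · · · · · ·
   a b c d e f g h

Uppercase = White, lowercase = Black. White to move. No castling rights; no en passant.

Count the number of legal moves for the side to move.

White to move; king on a8.
In check: yes, from the black bishop on d5.
Legal moves: Ka7, Qxd5.
Count: 2.

2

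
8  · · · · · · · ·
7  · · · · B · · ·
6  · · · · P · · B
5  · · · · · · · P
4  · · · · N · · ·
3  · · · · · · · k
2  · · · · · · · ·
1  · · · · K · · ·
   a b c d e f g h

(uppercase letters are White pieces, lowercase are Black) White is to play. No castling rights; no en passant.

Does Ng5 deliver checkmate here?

no

After Ng5: black king on h3; in check: yes, from the white knight on g5.
Black has 5 legal replies: Kh4, Kg4, Kg3, Kh2, Kg2.
In check but a legal move exists → not checkmate.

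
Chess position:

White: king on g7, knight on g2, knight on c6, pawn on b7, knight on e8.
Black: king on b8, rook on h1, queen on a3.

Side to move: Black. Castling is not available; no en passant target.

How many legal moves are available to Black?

1

Black to move; king on b8.
In check: yes, from the white knight on c6.
Legal moves: Kxb7.
Count: 1.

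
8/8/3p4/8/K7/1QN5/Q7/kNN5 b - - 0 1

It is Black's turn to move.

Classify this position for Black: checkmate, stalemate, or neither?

checkmate

Black to move; black king on a1.
In check: yes, from the white queen on a2.
King squares — b1: attacked by Qa2; a2: attacked by Nc1; b2: attacked by Qa2.
Legal moves for Black: none.
In check with no legal moves → checkmate.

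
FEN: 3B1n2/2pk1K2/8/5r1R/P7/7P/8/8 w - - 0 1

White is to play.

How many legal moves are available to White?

White to move; king on f7.
In check: yes, from the black rook on f5.
Legal moves: Kg8, Kg7, Bf6, Rxf5.
Count: 4.

4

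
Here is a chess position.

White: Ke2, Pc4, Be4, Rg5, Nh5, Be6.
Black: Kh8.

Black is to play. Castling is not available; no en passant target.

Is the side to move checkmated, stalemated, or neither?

stalemate

Black to move; black king on h8.
In check: no.
King squares — g7: attacked by Rg5; h7: attacked by Be4; g8: attacked by Rg5.
Legal moves for Black: none.
Not in check and no legal moves → stalemate.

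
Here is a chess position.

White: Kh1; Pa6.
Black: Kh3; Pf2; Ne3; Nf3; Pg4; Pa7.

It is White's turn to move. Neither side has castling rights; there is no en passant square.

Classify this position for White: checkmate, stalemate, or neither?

White to move; white king on h1.
In check: no.
King squares — g1: attacked by Pf2; g2: attacked by Ne3; h2: attacked by Nf3.
Legal moves for White: none.
Not in check and no legal moves → stalemate.

stalemate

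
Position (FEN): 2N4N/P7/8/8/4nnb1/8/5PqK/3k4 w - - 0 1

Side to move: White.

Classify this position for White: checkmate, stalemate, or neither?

checkmate

White to move; white king on h2.
In check: yes, from the black queen on g2.
King squares — g1: attacked by Qg2; h1: attacked by Qg2; g2: attacked by Nf4; g3: attacked by Qg2; h3: attacked by Qg2.
Legal moves for White: none.
In check with no legal moves → checkmate.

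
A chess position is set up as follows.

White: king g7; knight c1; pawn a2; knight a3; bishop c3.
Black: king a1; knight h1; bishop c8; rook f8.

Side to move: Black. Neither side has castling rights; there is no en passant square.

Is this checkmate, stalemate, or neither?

Black to move; black king on a1.
In check: yes, from the white bishop on c3.
King squares — b1: attacked by Na3; a2: attacked by Nc1; b2: attacked by Bc3.
Legal moves for Black: none.
In check with no legal moves → checkmate.

checkmate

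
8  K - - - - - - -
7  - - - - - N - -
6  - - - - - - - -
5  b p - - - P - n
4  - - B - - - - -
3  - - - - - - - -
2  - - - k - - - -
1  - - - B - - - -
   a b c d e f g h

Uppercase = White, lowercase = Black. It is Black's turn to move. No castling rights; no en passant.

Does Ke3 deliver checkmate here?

no

After Ke3: white king on a8; in check: no.
White is not in check, so this cannot be checkmate.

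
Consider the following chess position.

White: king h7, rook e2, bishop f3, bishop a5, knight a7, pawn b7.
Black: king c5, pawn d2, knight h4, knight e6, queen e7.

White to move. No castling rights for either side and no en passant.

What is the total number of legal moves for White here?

3

White to move; king on h7.
In check: yes, from the black queen on e7.
Legal moves: Kh8, Kg8, Kh6.
Count: 3.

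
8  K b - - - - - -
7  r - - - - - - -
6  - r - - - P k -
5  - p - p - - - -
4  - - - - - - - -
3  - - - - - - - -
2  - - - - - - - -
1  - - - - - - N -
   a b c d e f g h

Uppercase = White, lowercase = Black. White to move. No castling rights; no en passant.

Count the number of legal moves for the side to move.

0

White to move; king on a8.
In check: yes, from the black rook on a7.
Legal moves: none.
Count: 0.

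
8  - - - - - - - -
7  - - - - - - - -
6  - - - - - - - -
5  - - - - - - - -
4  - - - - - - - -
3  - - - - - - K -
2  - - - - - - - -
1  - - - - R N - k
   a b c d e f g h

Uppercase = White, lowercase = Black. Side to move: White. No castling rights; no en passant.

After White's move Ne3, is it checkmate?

yes

After Ne3: black king on h1; in check: yes, from the white rook on e1.
King squares — g1: attacked by Re1; g2: attacked by Ne3; h2: attacked by Kg3.
Black has no legal moves → checkmate.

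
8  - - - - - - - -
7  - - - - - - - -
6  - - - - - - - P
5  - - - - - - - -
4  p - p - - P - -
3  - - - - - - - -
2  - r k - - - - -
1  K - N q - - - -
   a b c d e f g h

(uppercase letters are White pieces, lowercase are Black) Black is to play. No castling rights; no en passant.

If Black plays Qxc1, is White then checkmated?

yes

After Qxc1: white king on a1; in check: yes, from the black queen on c1.
King squares — b1: attacked by Qc1; a2: attacked by Rb2; b2: attacked by Qc1.
White has no legal moves → checkmate.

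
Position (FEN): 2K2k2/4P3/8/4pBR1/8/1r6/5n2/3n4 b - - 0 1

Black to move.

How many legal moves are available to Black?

3

Black to move; king on f8.
In check: yes, from the white pawn on e7.
Legal moves: Ke8, Kf7, Kxe7.
Count: 3.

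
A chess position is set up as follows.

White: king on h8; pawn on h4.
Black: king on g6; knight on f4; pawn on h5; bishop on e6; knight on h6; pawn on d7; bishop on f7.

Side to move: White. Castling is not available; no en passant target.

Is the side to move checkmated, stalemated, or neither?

stalemate

White to move; white king on h8.
In check: no.
King squares — g7: attacked by Kg6; h7: attacked by Kg6; g8: attacked by Nh6.
Legal moves for White: none.
Not in check and no legal moves → stalemate.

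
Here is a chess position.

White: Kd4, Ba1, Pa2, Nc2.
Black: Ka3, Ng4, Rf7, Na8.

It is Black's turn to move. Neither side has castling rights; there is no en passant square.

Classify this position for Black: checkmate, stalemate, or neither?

Black to move; black king on a3.
In check: yes, from the white knight on c2.
King squares — a2: available; b2: attacked by Ba1; b3: attacked by Pa2; a4: available; b4: attacked by Nc2.
Legal moves for Black: Ka4, Kxa2.
Black is in check but has 2 legal moves → neither.

neither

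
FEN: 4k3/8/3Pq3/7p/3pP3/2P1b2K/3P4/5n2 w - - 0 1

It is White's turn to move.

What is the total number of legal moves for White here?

2

White to move; king on h3.
In check: yes, from the black queen on e6.
Legal moves: Kh4, Kg2.
Count: 2.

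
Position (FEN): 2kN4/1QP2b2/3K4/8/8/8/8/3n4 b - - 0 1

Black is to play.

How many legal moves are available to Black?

Black to move; king on c8.
In check: yes, from the white queen on b7.
Legal moves: none.
Count: 0.

0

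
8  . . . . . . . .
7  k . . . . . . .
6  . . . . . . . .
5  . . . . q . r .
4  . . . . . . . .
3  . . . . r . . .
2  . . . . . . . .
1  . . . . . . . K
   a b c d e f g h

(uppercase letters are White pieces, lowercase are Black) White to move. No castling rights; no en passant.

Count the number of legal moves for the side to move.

White to move; king on h1.
In check: no.
Legal moves: none.
Count: 0.

0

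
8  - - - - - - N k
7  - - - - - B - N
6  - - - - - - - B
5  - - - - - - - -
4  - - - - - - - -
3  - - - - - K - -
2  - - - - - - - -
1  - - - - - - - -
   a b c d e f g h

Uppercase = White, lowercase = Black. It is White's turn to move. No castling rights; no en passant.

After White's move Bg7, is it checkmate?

After Bg7: black king on h8; in check: yes, from the white bishop on g7.
Black has 2 legal replies: Kxh7, Kxg7.
In check but a legal move exists → not checkmate.

no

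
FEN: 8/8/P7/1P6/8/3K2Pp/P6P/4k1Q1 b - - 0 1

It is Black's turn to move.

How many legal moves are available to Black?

Black to move; king on e1.
In check: yes, from the white queen on g1.
Legal moves: none.
Count: 0.

0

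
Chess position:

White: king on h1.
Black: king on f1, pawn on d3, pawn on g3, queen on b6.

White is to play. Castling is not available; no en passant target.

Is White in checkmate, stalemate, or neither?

White to move; white king on h1.
In check: no.
King squares — g1: attacked by Kf1; g2: attacked by Kf1; h2: attacked by Pg3.
Legal moves for White: none.
Not in check and no legal moves → stalemate.

stalemate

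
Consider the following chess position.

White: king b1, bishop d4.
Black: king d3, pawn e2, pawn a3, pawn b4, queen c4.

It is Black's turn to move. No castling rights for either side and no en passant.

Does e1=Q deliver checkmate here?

After e1=Q: white king on b1; in check: yes, from the black queen on e1.
King squares — a1: attacked by Qe1; c1: attacked by Qe1; a2: attacked by Qc4; b2: attacked by Pa3; c2: attacked by Kd3.
White has no legal moves → checkmate.

yes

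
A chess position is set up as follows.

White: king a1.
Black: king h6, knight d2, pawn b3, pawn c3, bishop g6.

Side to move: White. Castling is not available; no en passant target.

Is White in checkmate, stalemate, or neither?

White to move; white king on a1.
In check: no.
King squares — b1: attacked by Nd2; a2: attacked by Pb3; b2: attacked by Pc3.
Legal moves for White: none.
Not in check and no legal moves → stalemate.

stalemate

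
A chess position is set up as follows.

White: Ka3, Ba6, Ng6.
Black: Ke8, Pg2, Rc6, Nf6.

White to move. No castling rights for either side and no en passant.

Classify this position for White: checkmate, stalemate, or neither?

White to move; white king on a3.
In check: no.
Legal moves for White: Nh8, Nf8, Ne7, Ne5, Nh4, Nf4, Bc8, Bb7, Bb5, Bc4, Bd3, Be2, Bf1, Kb4, Ka4, Kb3, Kb2, Ka2.
White has 18 legal moves and is not in check → neither.

neither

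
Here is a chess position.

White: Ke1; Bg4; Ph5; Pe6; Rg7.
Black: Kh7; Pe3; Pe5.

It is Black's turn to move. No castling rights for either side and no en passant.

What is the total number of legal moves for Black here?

Black to move; king on h7.
In check: yes, from the white rook on g7.
Legal moves: Kh8, Kxg7, Kh6.
Count: 3.

3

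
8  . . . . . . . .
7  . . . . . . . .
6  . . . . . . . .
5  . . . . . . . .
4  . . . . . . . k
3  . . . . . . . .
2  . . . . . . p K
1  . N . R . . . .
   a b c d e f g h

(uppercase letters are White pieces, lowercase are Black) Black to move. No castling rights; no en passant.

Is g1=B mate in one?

After g1=B: white king on h2; in check: yes, from the black bishop on g1.
White has 4 legal replies: Kg2, Kh1, Kxg1, Rxg1.
In check but a legal move exists → not checkmate.

no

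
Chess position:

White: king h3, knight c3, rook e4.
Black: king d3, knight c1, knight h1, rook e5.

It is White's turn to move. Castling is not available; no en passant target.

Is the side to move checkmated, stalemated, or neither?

neither

White to move; white king on h3.
In check: no.
Legal moves for White include: Rxe5, Rh4, Rg4, Rf4, Rd4+, Rc4, Rb4, Ra4, Re3+, Re2, Re1, Kh4, Kg4, Kh2, Kg2, Nd5, Nb5, Na4, ... (list truncated; more exist).
White has legal moves and is not in check → neither.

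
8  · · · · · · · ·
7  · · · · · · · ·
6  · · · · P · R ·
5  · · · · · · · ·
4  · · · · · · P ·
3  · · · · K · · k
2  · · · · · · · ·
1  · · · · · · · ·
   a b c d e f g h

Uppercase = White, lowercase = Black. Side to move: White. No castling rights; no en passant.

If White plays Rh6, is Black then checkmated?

After Rh6: black king on h3; in check: yes, from the white rook on h6.
Black has 3 legal replies: Kxg4, Kg3, Kg2.
In check but a legal move exists → not checkmate.

no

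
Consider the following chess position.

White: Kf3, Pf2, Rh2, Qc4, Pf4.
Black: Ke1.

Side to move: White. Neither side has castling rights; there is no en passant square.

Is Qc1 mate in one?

yes

After Qc1: black king on e1; in check: yes, from the white queen on c1.
King squares — d1: attacked by Qc1; f1: attacked by Qc1; d2: attacked by Qc1; e2: attacked by Kf3; f2: attacked by Rh2.
Black has no legal moves → checkmate.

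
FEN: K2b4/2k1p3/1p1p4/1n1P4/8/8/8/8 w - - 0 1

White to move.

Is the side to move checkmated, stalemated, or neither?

stalemate

White to move; white king on a8.
In check: no.
King squares — a7: attacked by Nb5; b7: attacked by Kc7; b8: attacked by Kc7.
Legal moves for White: none.
Not in check and no legal moves → stalemate.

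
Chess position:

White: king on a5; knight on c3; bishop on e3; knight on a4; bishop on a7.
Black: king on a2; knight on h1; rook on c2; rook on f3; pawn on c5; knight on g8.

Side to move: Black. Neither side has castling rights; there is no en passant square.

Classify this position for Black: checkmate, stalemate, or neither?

neither

Black to move; black king on a2.
In check: yes, from the white knight on c3.
Legal moves for Black: Kb3, Ka3, Ka1, Rxc3.
Black is in check but has 4 legal moves → neither.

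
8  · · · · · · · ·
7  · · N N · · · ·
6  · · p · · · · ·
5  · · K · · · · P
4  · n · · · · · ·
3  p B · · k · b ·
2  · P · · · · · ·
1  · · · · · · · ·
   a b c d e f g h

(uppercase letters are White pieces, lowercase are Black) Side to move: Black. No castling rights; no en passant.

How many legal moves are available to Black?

Black to move; king on e3.
In check: no.
Legal moves: Na6+, Nd5, Nd3+, Nc2, Na2, Bxc7, Bd6+, Be5, Bh4, Bf4, Bh2, Bf2, Be1, Kf4, Ke4, Kf3, Kd3, Kf2, Ke2, Kd2, axb2, a2.
Count: 22.

22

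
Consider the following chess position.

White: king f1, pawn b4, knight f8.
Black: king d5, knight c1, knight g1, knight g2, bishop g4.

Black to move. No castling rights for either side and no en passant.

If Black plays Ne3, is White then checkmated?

After Ne3: white king on f1; in check: yes, from the black knight on e3.
White has 3 legal replies: Kf2, Kxg1, Ke1.
In check but a legal move exists → not checkmate.

no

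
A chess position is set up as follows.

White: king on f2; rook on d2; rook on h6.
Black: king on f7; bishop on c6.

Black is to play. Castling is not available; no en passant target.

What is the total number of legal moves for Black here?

16

Black to move; king on f7.
In check: no.
Legal moves: Kg8, Kf8, Ke8, Kg7, Ke7, Be8, Ba8, Bd7, Bb7, Bd5, Bb5, Be4, Ba4, Bf3, Bg2, Bh1.
Count: 16.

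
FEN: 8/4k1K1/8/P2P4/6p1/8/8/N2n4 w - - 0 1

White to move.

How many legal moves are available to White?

White to move; king on g7.
In check: no.
Legal moves: Kh8, Kg8, Kh7, Kh6, Kg6, Nb3, Nc2, d6+, a6.
Count: 9.

9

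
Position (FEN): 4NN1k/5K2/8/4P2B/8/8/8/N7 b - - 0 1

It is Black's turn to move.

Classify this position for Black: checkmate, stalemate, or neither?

Black to move; black king on h8.
In check: no.
King squares — g7: attacked by Kf7; h7: attacked by Nf8; g8: attacked by Kf7.
Legal moves for Black: none.
Not in check and no legal moves → stalemate.

stalemate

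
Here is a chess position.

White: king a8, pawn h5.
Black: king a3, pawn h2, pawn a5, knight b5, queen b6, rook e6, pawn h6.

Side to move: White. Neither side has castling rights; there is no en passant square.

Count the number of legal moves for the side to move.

White to move; king on a8.
In check: no.
Legal moves: none.
Count: 0.

0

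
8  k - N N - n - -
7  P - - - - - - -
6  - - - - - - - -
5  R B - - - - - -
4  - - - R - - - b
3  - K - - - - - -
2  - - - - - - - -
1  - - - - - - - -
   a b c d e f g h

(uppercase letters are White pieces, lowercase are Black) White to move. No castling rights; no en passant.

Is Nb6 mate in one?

After Nb6: black king on a8; in check: yes, from the white knight on b6.
King squares — a7: attacked by Ra5; b7: attacked by Nd8; b8: attacked by Pa7.
Black has no legal moves → checkmate.

yes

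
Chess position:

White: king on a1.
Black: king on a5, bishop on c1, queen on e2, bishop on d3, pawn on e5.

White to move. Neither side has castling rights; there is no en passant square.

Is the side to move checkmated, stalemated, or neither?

stalemate

White to move; white king on a1.
In check: no.
King squares — b1: attacked by Bd3; a2: attacked by Qe2; b2: attacked by Bc1.
Legal moves for White: none.
Not in check and no legal moves → stalemate.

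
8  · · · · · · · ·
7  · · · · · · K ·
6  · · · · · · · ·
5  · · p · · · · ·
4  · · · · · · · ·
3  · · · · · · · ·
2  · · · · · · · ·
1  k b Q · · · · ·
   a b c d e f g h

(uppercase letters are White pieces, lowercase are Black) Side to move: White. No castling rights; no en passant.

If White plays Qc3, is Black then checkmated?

no

After Qc3: black king on a1; in check: yes, from the white queen on c3.
Black has 1 legal reply: Ka2.
In check but a legal move exists → not checkmate.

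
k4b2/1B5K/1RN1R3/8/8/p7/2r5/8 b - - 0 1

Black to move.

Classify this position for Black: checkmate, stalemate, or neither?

Black to move; black king on a8.
In check: yes, from the white bishop on b7.
King squares — a7: attacked by Nc6; b7: attacked by Rb6; b8: attacked by Nc6.
Legal moves for Black: none.
In check with no legal moves → checkmate.

checkmate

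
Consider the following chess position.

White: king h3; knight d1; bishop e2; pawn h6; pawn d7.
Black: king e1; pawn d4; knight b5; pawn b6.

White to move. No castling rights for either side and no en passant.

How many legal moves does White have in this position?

White to move; king on h3.
In check: no.
Legal moves: Kh4, Kg4, Kg3, Kh2, Kg2, Bh5, Bxb5, Bg4, Bc4, Bf3, Bd3, Bf1, Ne3, Nc3, Nf2, Nb2, d8=Q, d8=R, d8=B, d8=N, h7.
Count: 21.

21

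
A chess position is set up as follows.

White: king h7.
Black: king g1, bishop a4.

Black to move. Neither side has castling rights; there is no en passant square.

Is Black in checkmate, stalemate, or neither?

neither

Black to move; black king on g1.
In check: no.
Legal moves for Black: Be8, Bd7, Bc6, Bb5, Bb3, Bc2+, Bd1, Kh2, Kg2, Kf2, Kh1, Kf1.
Black has 12 legal moves and is not in check → neither.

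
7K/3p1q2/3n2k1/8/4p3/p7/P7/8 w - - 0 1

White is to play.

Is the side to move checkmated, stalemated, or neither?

White to move; white king on h8.
In check: no.
King squares — g7: attacked by Kg6; h7: attacked by Kg6; g8: attacked by Qf7.
Legal moves for White: none.
Not in check and no legal moves → stalemate.

stalemate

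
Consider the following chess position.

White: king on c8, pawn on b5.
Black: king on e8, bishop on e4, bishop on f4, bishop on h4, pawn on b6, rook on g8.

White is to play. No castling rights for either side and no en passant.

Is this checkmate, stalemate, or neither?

White to move; white king on c8.
In check: no.
King squares — b7: attacked by Be4; c7: attacked by Bf4; d7: attacked by Ke8; b8: attacked by Bf4; d8: attacked by Bh4.
Legal moves for White: none.
Not in check and no legal moves → stalemate.

stalemate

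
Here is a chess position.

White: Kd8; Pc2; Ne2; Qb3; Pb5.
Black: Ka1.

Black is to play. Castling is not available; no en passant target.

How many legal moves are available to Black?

0

Black to move; king on a1.
In check: no.
Legal moves: none.
Count: 0.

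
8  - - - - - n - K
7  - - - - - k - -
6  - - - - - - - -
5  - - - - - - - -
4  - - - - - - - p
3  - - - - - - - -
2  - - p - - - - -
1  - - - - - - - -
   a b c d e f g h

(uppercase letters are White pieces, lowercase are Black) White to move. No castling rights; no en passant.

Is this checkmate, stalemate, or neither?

stalemate

White to move; white king on h8.
In check: no.
King squares — g7: attacked by Kf7; h7: attacked by Nf8; g8: attacked by Kf7.
Legal moves for White: none.
Not in check and no legal moves → stalemate.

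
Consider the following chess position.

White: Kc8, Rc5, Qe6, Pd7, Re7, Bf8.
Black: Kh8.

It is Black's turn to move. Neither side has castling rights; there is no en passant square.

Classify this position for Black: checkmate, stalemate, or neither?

stalemate

Black to move; black king on h8.
In check: no.
King squares — g7: attacked by Re7; h7: attacked by Re7; g8: attacked by Qe6.
Legal moves for Black: none.
Not in check and no legal moves → stalemate.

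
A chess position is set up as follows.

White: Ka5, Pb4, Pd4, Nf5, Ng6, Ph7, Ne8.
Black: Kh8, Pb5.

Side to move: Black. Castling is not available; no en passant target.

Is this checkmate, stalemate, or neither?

neither

Black to move; black king on h8.
In check: yes, from the white knight on g6.
Legal moves for Black: Kxh7.
Black is in check but has 1 legal move → neither.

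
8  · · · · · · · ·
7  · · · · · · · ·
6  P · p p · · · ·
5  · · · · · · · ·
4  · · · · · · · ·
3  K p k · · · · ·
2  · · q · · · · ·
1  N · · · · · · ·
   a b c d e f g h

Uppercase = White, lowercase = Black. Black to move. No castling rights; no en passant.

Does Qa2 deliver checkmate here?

yes

After Qa2: white king on a3; in check: yes, from the black queen on a2.
King squares — a2: attacked by Pb3; b2: attacked by Qa2; b3: attacked by Qa2; a4: attacked by Qa2; b4: attacked by Kc3.
White has no legal moves → checkmate.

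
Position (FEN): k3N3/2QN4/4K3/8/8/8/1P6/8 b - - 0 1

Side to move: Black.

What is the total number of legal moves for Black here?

0

Black to move; king on a8.
In check: no.
Legal moves: none.
Count: 0.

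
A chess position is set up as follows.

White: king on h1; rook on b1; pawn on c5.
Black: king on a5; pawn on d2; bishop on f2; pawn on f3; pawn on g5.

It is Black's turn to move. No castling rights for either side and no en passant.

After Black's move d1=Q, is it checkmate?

After d1=Q: white king on h1; in check: yes, from the black queen on d1.
White has 2 legal replies: Kh2, Rxd1.
In check but a legal move exists → not checkmate.

no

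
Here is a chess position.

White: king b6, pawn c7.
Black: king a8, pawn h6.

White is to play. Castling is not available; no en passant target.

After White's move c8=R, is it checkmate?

yes

After c8=R: black king on a8; in check: yes, from the white rook on c8.
King squares — a7: attacked by Kb6; b7: attacked by Kb6; b8: attacked by Rc8.
Black has no legal moves → checkmate.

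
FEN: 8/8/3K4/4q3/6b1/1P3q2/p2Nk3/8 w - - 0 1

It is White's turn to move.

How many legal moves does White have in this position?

1

White to move; king on d6.
In check: yes, from the black queen on e5.
Legal moves: Kxe5.
Count: 1.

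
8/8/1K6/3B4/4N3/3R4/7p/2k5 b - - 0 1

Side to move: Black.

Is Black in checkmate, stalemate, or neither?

Black to move; black king on c1.
In check: no.
Legal moves for Black: Kc2, Kb2, Kb1, h1=Q, h1=R, h1=B, h1=N.
Black has 7 legal moves and is not in check → neither.

neither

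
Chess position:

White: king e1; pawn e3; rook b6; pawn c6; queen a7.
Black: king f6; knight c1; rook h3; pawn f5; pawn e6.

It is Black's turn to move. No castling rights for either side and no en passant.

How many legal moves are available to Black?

19

Black to move; king on f6.
In check: no.
Legal moves: Kg6, Kg5, Ke5, Rh8, Rh7, Rh6, Rh5, Rh4, Rg3, Rf3, Rxe3+, Rh2, Rh1+, Nd3+, Nb3, Ne2, Na2, e5, f4.
Count: 19.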